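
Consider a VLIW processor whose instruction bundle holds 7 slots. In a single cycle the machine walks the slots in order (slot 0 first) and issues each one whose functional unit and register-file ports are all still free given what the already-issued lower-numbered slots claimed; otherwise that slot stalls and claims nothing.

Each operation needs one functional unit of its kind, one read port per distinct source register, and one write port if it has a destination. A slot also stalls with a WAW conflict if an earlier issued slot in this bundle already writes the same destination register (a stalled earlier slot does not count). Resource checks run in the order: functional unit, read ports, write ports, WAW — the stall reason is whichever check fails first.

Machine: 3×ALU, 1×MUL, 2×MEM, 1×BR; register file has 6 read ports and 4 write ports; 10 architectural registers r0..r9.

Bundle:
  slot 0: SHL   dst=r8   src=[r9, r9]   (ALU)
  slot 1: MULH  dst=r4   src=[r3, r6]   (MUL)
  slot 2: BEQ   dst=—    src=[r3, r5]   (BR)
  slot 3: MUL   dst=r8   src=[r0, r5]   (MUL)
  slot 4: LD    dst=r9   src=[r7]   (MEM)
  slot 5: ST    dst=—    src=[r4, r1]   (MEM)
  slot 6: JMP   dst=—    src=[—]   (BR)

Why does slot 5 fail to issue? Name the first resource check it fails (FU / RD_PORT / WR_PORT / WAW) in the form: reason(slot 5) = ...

(0) want 1×ALU +1rd +1wr — yes → AL2|MU1|ME2|BR1|rd5|wr3
(1) want 1×MUL +2rd +1wr — yes → AL2|MU0|ME2|BR1|rd3|wr2
(2) want 1×BR +2rd +0wr — yes → AL2|MU0|ME2|BR0|rd1|wr2
(3) want 1×MUL +2rd +1wr — FU → AL2|MU0|ME2|BR0|rd1|wr2
(4) want 1×MEM +1rd +1wr — yes → AL2|MU0|ME1|BR0|rd0|wr1
(5) want 1×MEM +2rd +0wr — RD_PORT → AL2|MU0|ME1|BR0|rd0|wr1
(6) want 1×BR +0rd +0wr — FU → AL2|MU0|ME1|BR0|rd0|wr1

reason(slot 5) = RD_PORT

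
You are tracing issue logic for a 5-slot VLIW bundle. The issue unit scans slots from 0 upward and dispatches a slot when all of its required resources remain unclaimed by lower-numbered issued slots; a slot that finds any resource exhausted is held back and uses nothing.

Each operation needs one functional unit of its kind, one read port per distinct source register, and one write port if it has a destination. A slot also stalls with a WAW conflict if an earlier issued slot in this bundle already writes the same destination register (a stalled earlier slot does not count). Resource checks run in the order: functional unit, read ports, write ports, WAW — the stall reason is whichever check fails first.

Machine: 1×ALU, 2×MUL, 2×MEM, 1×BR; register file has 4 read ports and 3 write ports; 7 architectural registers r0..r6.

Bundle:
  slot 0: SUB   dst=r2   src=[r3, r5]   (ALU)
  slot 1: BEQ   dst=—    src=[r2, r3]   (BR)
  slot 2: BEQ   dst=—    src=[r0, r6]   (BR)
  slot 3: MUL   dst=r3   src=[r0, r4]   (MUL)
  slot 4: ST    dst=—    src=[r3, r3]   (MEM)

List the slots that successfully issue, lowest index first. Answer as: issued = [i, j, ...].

issued = [0, 1]

[0] ALU needs rd=2 wr=1: ok; after: ALU=0 MUL=2 MEM=2 BR=1, R=2, W=2
[1] BR needs rd=2 wr=0: ok; after: ALU=0 MUL=2 MEM=2 BR=0, R=0, W=2
[2] BR needs rd=2 wr=0: FU; after: ALU=0 MUL=2 MEM=2 BR=0, R=0, W=2
[3] MUL needs rd=2 wr=1: RD_PORT; after: ALU=0 MUL=2 MEM=2 BR=0, R=0, W=2
[4] MEM needs rd=1 wr=0: RD_PORT; after: ALU=0 MUL=2 MEM=2 BR=0, R=0, W=2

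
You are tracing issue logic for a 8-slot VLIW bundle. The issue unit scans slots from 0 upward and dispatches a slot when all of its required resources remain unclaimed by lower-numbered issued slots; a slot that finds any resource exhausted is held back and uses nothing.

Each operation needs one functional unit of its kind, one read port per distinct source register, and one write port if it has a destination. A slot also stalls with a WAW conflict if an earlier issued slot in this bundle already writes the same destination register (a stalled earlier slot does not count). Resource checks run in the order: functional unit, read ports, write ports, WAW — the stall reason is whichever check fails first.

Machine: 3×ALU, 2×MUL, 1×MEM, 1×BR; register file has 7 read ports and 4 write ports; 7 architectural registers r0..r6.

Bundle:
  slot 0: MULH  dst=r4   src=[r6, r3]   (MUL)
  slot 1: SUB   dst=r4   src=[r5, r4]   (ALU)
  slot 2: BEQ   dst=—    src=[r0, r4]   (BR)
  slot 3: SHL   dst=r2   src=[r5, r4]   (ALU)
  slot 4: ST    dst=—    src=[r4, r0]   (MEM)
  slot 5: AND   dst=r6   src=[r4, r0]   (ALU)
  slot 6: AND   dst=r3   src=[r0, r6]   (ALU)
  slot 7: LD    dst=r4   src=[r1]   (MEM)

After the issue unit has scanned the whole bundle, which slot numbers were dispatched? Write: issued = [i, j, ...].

issued = [0, 2, 3]

#0 MUL src=r6,r3 dispatched  <A:3 Mu:1 Ld:1 B:1 rd:5 wr:3>
#1 ALU src=r5,r4 held:WAW  <A:3 Mu:1 Ld:1 B:1 rd:5 wr:3>
#2 BR src=r0,r4 dispatched  <A:3 Mu:1 Ld:1 B:0 rd:3 wr:3>
#3 ALU src=r5,r4 dispatched  <A:2 Mu:1 Ld:1 B:0 rd:1 wr:2>
#4 MEM src=r4,r0 held:RD_PORT  <A:2 Mu:1 Ld:1 B:0 rd:1 wr:2>
#5 ALU src=r4,r0 held:RD_PORT  <A:2 Mu:1 Ld:1 B:0 rd:1 wr:2>
#6 ALU src=r0,r6 held:RD_PORT  <A:2 Mu:1 Ld:1 B:0 rd:1 wr:2>
#7 MEM src=r1 held:WAW  <A:2 Mu:1 Ld:1 B:0 rd:1 wr:2>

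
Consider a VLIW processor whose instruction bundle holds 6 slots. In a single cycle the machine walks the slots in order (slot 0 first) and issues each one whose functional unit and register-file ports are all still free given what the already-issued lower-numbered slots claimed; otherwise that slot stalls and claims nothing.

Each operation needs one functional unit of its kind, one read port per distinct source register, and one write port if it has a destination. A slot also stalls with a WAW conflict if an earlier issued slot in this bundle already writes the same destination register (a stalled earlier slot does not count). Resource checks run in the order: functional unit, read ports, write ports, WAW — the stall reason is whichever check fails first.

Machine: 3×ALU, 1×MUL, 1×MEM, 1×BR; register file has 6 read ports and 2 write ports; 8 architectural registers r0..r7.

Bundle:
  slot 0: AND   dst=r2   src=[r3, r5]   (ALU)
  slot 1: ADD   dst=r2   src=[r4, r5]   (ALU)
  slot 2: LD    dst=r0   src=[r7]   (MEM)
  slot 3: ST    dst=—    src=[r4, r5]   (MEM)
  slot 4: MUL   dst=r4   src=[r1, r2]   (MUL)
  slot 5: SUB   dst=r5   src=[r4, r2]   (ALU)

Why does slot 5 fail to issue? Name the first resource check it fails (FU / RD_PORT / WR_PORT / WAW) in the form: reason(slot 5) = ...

#0 ALU src=r3,r5 dispatched  <A:2 Mu:1 Ld:1 B:1 rd:4 wr:1>
#1 ALU src=r4,r5 held:WAW  <A:2 Mu:1 Ld:1 B:1 rd:4 wr:1>
#2 MEM src=r7 dispatched  <A:2 Mu:1 Ld:0 B:1 rd:3 wr:0>
#3 MEM src=r4,r5 held:FU  <A:2 Mu:1 Ld:0 B:1 rd:3 wr:0>
#4 MUL src=r1,r2 held:WR_PORT  <A:2 Mu:1 Ld:0 B:1 rd:3 wr:0>
#5 ALU src=r4,r2 held:WR_PORT  <A:2 Mu:1 Ld:0 B:1 rd:3 wr:0>

reason(slot 5) = WR_PORT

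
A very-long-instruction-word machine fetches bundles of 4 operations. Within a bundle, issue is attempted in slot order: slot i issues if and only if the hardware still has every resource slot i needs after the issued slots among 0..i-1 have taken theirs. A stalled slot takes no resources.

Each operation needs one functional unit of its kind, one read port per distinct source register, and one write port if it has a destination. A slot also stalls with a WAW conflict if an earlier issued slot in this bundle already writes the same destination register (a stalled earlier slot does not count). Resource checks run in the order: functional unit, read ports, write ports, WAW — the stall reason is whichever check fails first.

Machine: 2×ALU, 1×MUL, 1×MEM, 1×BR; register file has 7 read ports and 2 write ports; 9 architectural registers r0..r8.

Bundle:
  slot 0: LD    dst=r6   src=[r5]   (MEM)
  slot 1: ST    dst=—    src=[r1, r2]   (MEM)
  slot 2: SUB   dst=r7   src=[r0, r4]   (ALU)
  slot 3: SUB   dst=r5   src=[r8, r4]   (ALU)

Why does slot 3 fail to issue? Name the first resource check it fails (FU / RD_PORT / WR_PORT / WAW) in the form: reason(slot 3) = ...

reason(slot 3) = WR_PORT

(0) want 1×MEM +1rd +1wr — yes → AL2|MU1|ME0|BR1|rd6|wr1
(1) want 1×MEM +2rd +0wr — FU → AL2|MU1|ME0|BR1|rd6|wr1
(2) want 1×ALU +2rd +1wr — yes → AL1|MU1|ME0|BR1|rd4|wr0
(3) want 1×ALU +2rd +1wr — WR_PORT → AL1|MU1|ME0|BR1|rd4|wr0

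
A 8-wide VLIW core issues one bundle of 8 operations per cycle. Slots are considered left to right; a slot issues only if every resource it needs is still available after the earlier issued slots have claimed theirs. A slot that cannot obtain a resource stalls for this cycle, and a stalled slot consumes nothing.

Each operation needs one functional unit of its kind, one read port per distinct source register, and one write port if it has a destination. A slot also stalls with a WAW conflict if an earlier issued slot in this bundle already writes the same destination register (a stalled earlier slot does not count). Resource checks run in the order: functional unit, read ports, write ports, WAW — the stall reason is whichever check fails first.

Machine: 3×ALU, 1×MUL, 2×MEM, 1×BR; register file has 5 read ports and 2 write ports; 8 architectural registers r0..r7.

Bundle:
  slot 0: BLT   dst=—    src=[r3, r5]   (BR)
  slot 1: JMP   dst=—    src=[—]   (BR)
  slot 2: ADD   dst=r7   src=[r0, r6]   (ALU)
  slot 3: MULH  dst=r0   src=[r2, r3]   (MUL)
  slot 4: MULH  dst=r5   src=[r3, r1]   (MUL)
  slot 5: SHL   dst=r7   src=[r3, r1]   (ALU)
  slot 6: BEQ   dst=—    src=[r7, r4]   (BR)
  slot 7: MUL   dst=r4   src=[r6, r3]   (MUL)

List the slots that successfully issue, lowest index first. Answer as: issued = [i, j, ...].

issued = [0, 2]

(0) want 1×BR +2rd +0wr — yes → AL3|MU1|ME2|BR0|rd3|wr2
(1) want 1×BR +0rd +0wr — FU → AL3|MU1|ME2|BR0|rd3|wr2
(2) want 1×ALU +2rd +1wr — yes → AL2|MU1|ME2|BR0|rd1|wr1
(3) want 1×MUL +2rd +1wr — RD_PORT → AL2|MU1|ME2|BR0|rd1|wr1
(4) want 1×MUL +2rd +1wr — RD_PORT → AL2|MU1|ME2|BR0|rd1|wr1
(5) want 1×ALU +2rd +1wr — RD_PORT → AL2|MU1|ME2|BR0|rd1|wr1
(6) want 1×BR +2rd +0wr — FU → AL2|MU1|ME2|BR0|rd1|wr1
(7) want 1×MUL +2rd +1wr — RD_PORT → AL2|MU1|ME2|BR0|rd1|wr1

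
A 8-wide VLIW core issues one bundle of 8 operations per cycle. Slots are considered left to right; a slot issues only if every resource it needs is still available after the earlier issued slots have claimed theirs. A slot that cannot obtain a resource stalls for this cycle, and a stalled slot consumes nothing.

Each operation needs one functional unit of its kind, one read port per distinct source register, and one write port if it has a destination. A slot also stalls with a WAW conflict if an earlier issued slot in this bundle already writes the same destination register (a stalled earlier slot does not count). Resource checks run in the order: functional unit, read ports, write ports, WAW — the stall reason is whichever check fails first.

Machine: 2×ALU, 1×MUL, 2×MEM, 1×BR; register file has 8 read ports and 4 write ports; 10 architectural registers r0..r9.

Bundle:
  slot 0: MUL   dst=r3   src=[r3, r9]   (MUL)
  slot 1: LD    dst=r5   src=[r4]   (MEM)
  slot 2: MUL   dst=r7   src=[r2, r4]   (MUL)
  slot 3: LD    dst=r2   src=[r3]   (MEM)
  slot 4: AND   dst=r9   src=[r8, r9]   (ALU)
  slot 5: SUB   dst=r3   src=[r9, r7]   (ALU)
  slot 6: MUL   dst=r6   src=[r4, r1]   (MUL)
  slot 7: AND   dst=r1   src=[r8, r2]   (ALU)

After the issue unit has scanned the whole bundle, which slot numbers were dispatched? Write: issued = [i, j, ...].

issued = [0, 1, 3, 4]

  0. MUL→r3 ⇒ go  {2A/0Mu/2Ld/1B | 6r 3w}
  1. MEM→r5 ⇒ go  {2A/0Mu/1Ld/1B | 5r 2w}
  2. MUL→r7 ⇒ no(FU)  {2A/0Mu/1Ld/1B | 5r 2w}
  3. MEM→r2 ⇒ go  {2A/0Mu/0Ld/1B | 4r 1w}
  4. ALU→r9 ⇒ go  {1A/0Mu/0Ld/1B | 2r 0w}
  5. ALU→r3 ⇒ no(WR_PORT)  {1A/0Mu/0Ld/1B | 2r 0w}
  6. MUL→r6 ⇒ no(FU)  {1A/0Mu/0Ld/1B | 2r 0w}
  7. ALU→r1 ⇒ no(WR_PORT)  {1A/0Mu/0Ld/1B | 2r 0w}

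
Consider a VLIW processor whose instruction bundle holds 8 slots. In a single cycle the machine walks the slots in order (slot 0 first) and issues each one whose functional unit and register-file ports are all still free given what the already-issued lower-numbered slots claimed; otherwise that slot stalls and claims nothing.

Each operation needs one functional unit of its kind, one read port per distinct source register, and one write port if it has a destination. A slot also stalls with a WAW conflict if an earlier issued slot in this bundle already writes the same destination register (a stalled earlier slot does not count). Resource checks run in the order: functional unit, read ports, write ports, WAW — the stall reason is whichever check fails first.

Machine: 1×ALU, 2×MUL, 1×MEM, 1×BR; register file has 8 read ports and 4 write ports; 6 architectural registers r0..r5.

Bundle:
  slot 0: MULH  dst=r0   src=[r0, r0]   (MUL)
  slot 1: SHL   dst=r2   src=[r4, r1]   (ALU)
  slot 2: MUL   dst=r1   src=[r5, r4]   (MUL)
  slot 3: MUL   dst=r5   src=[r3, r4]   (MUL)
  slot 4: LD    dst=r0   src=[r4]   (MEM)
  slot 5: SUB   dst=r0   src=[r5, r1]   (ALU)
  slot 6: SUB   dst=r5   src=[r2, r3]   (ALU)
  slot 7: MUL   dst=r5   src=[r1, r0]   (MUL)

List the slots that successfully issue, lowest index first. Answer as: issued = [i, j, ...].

slot 0 (MUL): ISSUE — free A1,Mu1,Ld1,B1 rp7 wp3
slot 1 (ALU): ISSUE — free A0,Mu1,Ld1,B1 rp5 wp2
slot 2 (MUL): ISSUE — free A0,Mu0,Ld1,B1 rp3 wp1
slot 3 (MUL): stall FU — free A0,Mu0,Ld1,B1 rp3 wp1
slot 4 (MEM): stall WAW — free A0,Mu0,Ld1,B1 rp3 wp1
slot 5 (ALU): stall FU — free A0,Mu0,Ld1,B1 rp3 wp1
slot 6 (ALU): stall FU — free A0,Mu0,Ld1,B1 rp3 wp1
slot 7 (MUL): stall FU — free A0,Mu0,Ld1,B1 rp3 wp1

issued = [0, 1, 2]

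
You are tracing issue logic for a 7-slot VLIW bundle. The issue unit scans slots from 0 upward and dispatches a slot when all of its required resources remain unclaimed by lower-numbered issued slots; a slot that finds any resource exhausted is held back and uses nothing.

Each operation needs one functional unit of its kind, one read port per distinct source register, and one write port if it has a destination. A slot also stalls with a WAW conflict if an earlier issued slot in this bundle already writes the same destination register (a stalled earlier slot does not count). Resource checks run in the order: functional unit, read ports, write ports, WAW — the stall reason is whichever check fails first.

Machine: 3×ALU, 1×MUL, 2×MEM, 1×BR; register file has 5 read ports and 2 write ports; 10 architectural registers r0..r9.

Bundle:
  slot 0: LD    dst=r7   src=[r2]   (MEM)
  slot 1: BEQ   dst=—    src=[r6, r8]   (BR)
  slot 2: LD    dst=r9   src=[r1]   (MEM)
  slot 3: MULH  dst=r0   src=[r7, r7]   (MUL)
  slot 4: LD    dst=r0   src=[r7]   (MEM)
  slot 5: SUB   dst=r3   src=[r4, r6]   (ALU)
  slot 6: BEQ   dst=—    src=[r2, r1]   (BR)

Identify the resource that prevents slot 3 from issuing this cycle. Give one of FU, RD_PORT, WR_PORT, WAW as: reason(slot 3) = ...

reason(slot 3) = WR_PORT

  0. MEM→r7 ⇒ go  {3A/1Mu/1Ld/1B | 4r 1w}
  1. BR ⇒ go  {3A/1Mu/1Ld/0B | 2r 1w}
  2. MEM→r9 ⇒ go  {3A/1Mu/0Ld/0B | 1r 0w}
  3. MUL→r0 ⇒ no(WR_PORT)  {3A/1Mu/0Ld/0B | 1r 0w}
  4. MEM→r0 ⇒ no(FU)  {3A/1Mu/0Ld/0B | 1r 0w}
  5. ALU→r3 ⇒ no(RD_PORT)  {3A/1Mu/0Ld/0B | 1r 0w}
  6. BR ⇒ no(FU)  {3A/1Mu/0Ld/0B | 1r 0w}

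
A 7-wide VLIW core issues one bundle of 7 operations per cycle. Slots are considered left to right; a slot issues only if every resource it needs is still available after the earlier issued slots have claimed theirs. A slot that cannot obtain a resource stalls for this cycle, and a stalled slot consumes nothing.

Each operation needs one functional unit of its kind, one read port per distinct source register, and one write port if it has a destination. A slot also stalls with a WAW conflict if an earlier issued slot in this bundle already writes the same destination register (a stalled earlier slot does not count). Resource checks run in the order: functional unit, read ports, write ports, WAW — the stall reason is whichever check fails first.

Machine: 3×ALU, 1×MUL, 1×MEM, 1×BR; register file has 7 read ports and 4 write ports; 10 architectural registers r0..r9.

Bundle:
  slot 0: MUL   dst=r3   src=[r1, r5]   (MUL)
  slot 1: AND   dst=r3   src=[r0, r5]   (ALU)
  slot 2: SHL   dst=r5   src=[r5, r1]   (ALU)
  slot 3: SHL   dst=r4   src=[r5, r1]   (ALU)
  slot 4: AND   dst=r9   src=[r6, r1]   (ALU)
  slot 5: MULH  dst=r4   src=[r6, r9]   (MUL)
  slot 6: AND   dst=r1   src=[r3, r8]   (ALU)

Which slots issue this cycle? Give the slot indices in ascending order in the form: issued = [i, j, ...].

issued = [0, 2, 3]

#0 MUL src=r1,r5 dispatched  <A:3 Mu:0 Ld:1 B:1 rd:5 wr:3>
#1 ALU src=r0,r5 held:WAW  <A:3 Mu:0 Ld:1 B:1 rd:5 wr:3>
#2 ALU src=r5,r1 dispatched  <A:2 Mu:0 Ld:1 B:1 rd:3 wr:2>
#3 ALU src=r5,r1 dispatched  <A:1 Mu:0 Ld:1 B:1 rd:1 wr:1>
#4 ALU src=r6,r1 held:RD_PORT  <A:1 Mu:0 Ld:1 B:1 rd:1 wr:1>
#5 MUL src=r6,r9 held:FU  <A:1 Mu:0 Ld:1 B:1 rd:1 wr:1>
#6 ALU src=r3,r8 held:RD_PORT  <A:1 Mu:0 Ld:1 B:1 rd:1 wr:1>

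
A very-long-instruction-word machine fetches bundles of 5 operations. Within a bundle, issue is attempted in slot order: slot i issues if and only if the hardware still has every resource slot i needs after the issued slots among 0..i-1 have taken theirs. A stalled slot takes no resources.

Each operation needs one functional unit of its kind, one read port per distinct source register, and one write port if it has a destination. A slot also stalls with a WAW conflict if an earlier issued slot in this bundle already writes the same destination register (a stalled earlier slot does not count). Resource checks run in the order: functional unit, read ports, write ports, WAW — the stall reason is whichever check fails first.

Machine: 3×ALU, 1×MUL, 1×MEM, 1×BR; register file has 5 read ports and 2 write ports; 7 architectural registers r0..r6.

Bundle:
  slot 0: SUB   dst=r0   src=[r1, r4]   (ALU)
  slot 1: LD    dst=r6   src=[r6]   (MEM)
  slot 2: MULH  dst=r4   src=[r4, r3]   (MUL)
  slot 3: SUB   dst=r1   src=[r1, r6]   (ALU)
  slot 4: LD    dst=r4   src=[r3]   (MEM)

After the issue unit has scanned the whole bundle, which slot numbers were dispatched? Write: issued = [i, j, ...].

  0. ALU→r0 ⇒ go  {2A/1Mu/1Ld/1B | 3r 1w}
  1. MEM→r6 ⇒ go  {2A/1Mu/0Ld/1B | 2r 0w}
  2. MUL→r4 ⇒ no(WR_PORT)  {2A/1Mu/0Ld/1B | 2r 0w}
  3. ALU→r1 ⇒ no(WR_PORT)  {2A/1Mu/0Ld/1B | 2r 0w}
  4. MEM→r4 ⇒ no(FU)  {2A/1Mu/0Ld/1B | 2r 0w}

issued = [0, 1]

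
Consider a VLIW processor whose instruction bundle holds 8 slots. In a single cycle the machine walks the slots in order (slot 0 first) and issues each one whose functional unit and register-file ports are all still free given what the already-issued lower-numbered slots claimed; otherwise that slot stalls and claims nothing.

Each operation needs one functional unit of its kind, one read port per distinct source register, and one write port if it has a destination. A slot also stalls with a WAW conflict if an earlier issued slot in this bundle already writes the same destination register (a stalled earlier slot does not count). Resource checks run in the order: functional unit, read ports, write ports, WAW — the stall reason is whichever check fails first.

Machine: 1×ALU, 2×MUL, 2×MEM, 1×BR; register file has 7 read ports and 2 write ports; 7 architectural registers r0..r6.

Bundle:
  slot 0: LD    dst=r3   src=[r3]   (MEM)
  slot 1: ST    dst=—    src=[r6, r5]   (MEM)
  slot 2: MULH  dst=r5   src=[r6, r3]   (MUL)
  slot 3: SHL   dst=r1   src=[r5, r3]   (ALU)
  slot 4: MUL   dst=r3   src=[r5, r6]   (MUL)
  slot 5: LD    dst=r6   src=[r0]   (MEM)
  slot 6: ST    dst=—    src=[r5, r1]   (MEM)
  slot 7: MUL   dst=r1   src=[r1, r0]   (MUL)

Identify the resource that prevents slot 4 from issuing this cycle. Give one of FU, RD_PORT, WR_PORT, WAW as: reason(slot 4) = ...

reason(slot 4) = WR_PORT

#0 MEM src=r3 dispatched  <A:1 Mu:2 Ld:1 B:1 rd:6 wr:1>
#1 MEM src=r6,r5 dispatched  <A:1 Mu:2 Ld:0 B:1 rd:4 wr:1>
#2 MUL src=r6,r3 dispatched  <A:1 Mu:1 Ld:0 B:1 rd:2 wr:0>
#3 ALU src=r5,r3 held:WR_PORT  <A:1 Mu:1 Ld:0 B:1 rd:2 wr:0>
#4 MUL src=r5,r6 held:WR_PORT  <A:1 Mu:1 Ld:0 B:1 rd:2 wr:0>
#5 MEM src=r0 held:FU  <A:1 Mu:1 Ld:0 B:1 rd:2 wr:0>
#6 MEM src=r5,r1 held:FU  <A:1 Mu:1 Ld:0 B:1 rd:2 wr:0>
#7 MUL src=r1,r0 held:WR_PORT  <A:1 Mu:1 Ld:0 B:1 rd:2 wr:0>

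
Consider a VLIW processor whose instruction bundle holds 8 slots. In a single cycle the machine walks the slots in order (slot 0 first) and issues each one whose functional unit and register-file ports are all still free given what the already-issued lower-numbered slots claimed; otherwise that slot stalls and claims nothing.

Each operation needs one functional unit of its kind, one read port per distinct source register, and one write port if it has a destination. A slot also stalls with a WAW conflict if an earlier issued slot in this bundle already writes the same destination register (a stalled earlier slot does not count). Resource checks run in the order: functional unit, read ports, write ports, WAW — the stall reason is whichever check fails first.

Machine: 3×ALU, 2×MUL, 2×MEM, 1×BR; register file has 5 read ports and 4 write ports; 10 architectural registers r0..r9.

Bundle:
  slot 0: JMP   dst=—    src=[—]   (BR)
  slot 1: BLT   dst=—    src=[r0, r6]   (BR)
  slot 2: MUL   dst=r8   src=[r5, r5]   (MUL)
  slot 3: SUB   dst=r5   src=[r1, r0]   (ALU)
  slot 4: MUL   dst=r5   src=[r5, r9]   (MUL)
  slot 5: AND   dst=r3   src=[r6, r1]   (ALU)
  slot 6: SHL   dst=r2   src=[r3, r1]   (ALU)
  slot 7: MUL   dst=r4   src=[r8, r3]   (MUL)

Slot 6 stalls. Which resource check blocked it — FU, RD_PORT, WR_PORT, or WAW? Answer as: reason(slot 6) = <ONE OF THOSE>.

[0] BR needs rd=0 wr=0: ok; after: ALU=3 MUL=2 MEM=2 BR=0, R=5, W=4
[1] BR needs rd=2 wr=0: FU; after: ALU=3 MUL=2 MEM=2 BR=0, R=5, W=4
[2] MUL needs rd=1 wr=1: ok; after: ALU=3 MUL=1 MEM=2 BR=0, R=4, W=3
[3] ALU needs rd=2 wr=1: ok; after: ALU=2 MUL=1 MEM=2 BR=0, R=2, W=2
[4] MUL needs rd=2 wr=1: WAW; after: ALU=2 MUL=1 MEM=2 BR=0, R=2, W=2
[5] ALU needs rd=2 wr=1: ok; after: ALU=1 MUL=1 MEM=2 BR=0, R=0, W=1
[6] ALU needs rd=2 wr=1: RD_PORT; after: ALU=1 MUL=1 MEM=2 BR=0, R=0, W=1
[7] MUL needs rd=2 wr=1: RD_PORT; after: ALU=1 MUL=1 MEM=2 BR=0, R=0, W=1

reason(slot 6) = RD_PORT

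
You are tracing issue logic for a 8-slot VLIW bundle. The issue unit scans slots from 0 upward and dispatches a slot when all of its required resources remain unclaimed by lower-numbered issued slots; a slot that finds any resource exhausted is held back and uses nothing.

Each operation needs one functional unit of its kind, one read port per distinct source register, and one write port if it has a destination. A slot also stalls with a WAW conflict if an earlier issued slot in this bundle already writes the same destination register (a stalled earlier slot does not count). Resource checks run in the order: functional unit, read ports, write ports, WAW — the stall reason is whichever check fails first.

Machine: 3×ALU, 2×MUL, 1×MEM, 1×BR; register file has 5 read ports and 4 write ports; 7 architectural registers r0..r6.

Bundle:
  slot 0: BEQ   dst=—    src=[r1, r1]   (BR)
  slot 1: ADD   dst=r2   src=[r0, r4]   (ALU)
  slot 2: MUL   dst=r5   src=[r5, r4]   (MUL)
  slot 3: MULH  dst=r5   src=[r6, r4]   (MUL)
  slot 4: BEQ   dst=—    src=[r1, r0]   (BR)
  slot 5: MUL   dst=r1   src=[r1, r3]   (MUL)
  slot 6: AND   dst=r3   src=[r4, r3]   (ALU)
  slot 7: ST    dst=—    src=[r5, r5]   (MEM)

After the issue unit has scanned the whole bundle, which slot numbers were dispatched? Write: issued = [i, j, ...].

issued = [0, 1, 2]

(0) want 1×BR +1rd +0wr — yes → AL3|MU2|ME1|BR0|rd4|wr4
(1) want 1×ALU +2rd +1wr — yes → AL2|MU2|ME1|BR0|rd2|wr3
(2) want 1×MUL +2rd +1wr — yes → AL2|MU1|ME1|BR0|rd0|wr2
(3) want 1×MUL +2rd +1wr — RD_PORT → AL2|MU1|ME1|BR0|rd0|wr2
(4) want 1×BR +2rd +0wr — FU → AL2|MU1|ME1|BR0|rd0|wr2
(5) want 1×MUL +2rd +1wr — RD_PORT → AL2|MU1|ME1|BR0|rd0|wr2
(6) want 1×ALU +2rd +1wr — RD_PORT → AL2|MU1|ME1|BR0|rd0|wr2
(7) want 1×MEM +1rd +0wr — RD_PORT → AL2|MU1|ME1|BR0|rd0|wr2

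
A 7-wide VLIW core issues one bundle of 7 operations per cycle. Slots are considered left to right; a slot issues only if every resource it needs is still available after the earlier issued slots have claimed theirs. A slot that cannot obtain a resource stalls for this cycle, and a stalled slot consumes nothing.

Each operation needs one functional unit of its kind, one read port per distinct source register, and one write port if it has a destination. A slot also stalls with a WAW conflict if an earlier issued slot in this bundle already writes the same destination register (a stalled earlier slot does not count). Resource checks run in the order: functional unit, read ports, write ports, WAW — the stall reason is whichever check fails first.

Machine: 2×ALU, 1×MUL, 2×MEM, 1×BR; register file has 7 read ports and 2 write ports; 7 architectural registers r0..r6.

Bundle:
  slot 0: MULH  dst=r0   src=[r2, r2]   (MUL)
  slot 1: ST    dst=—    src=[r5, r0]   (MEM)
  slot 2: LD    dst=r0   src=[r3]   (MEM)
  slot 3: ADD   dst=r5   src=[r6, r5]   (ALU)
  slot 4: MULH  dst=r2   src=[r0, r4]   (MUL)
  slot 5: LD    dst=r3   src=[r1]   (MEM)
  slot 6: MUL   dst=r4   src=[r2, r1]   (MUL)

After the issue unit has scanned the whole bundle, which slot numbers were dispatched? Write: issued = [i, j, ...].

[0] MUL needs rd=1 wr=1: ok; after: ALU=2 MUL=0 MEM=2 BR=1, R=6, W=1
[1] MEM needs rd=2 wr=0: ok; after: ALU=2 MUL=0 MEM=1 BR=1, R=4, W=1
[2] MEM needs rd=1 wr=1: WAW; after: ALU=2 MUL=0 MEM=1 BR=1, R=4, W=1
[3] ALU needs rd=2 wr=1: ok; after: ALU=1 MUL=0 MEM=1 BR=1, R=2, W=0
[4] MUL needs rd=2 wr=1: FU; after: ALU=1 MUL=0 MEM=1 BR=1, R=2, W=0
[5] MEM needs rd=1 wr=1: WR_PORT; after: ALU=1 MUL=0 MEM=1 BR=1, R=2, W=0
[6] MUL needs rd=2 wr=1: FU; after: ALU=1 MUL=0 MEM=1 BR=1, R=2, W=0

issued = [0, 1, 3]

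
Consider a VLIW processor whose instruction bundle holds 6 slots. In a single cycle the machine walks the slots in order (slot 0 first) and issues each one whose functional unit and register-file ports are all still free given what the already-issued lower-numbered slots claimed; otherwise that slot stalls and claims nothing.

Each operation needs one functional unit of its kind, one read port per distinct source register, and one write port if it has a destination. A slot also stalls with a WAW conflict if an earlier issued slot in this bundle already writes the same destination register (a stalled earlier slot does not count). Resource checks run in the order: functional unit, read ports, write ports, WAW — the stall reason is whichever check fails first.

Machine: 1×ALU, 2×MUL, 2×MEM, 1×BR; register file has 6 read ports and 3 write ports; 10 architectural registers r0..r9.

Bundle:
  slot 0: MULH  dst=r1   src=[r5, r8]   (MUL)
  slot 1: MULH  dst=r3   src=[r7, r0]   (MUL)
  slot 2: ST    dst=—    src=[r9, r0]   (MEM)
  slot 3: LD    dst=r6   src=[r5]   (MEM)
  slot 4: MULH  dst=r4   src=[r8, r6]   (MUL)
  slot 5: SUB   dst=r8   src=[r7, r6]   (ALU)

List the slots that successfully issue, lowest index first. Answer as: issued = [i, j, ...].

#0 MUL src=r5,r8 dispatched  <A:1 Mu:1 Ld:2 B:1 rd:4 wr:2>
#1 MUL src=r7,r0 dispatched  <A:1 Mu:0 Ld:2 B:1 rd:2 wr:1>
#2 MEM src=r9,r0 dispatched  <A:1 Mu:0 Ld:1 B:1 rd:0 wr:1>
#3 MEM src=r5 held:RD_PORT  <A:1 Mu:0 Ld:1 B:1 rd:0 wr:1>
#4 MUL src=r8,r6 held:FU  <A:1 Mu:0 Ld:1 B:1 rd:0 wr:1>
#5 ALU src=r7,r6 held:RD_PORT  <A:1 Mu:0 Ld:1 B:1 rd:0 wr:1>

issued = [0, 1, 2]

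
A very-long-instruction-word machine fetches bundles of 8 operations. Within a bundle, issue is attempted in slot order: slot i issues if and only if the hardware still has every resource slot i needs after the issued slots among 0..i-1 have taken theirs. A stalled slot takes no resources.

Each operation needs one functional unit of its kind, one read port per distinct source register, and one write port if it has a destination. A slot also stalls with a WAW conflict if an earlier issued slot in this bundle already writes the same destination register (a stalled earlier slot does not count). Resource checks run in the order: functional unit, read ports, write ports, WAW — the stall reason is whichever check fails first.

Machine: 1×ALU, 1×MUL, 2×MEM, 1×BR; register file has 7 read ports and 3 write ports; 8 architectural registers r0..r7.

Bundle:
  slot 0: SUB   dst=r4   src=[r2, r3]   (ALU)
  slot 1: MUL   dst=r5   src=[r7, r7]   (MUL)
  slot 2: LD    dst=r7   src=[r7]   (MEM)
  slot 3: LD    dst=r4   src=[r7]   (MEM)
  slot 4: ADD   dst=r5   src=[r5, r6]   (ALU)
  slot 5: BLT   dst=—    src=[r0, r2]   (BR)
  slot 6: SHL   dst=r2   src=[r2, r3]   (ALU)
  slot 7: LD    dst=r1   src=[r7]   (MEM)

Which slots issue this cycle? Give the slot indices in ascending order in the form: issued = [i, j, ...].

issued = [0, 1, 2, 5]

(0) want 1×ALU +2rd +1wr — yes → AL0|MU1|ME2|BR1|rd5|wr2
(1) want 1×MUL +1rd +1wr — yes → AL0|MU0|ME2|BR1|rd4|wr1
(2) want 1×MEM +1rd +1wr — yes → AL0|MU0|ME1|BR1|rd3|wr0
(3) want 1×MEM +1rd +1wr — WR_PORT → AL0|MU0|ME1|BR1|rd3|wr0
(4) want 1×ALU +2rd +1wr — FU → AL0|MU0|ME1|BR1|rd3|wr0
(5) want 1×BR +2rd +0wr — yes → AL0|MU0|ME1|BR0|rd1|wr0
(6) want 1×ALU +2rd +1wr — FU → AL0|MU0|ME1|BR0|rd1|wr0
(7) want 1×MEM +1rd +1wr — WR_PORT → AL0|MU0|ME1|BR0|rd1|wr0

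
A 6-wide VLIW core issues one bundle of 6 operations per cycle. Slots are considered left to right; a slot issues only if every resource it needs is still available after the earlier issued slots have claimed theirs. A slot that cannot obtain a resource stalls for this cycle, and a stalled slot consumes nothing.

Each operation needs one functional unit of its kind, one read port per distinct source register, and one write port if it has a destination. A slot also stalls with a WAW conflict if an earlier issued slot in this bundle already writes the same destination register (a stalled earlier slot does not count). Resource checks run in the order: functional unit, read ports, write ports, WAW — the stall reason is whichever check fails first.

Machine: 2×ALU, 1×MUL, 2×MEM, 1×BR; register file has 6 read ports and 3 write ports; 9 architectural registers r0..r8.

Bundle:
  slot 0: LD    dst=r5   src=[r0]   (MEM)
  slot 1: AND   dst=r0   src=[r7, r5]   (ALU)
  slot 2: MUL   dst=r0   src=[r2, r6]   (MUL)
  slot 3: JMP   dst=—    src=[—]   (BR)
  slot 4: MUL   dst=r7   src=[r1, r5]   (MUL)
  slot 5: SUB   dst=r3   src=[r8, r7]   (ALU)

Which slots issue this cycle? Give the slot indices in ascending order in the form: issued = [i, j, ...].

issued = [0, 1, 3, 4]

#0 MEM src=r0 dispatched  <A:2 Mu:1 Ld:1 B:1 rd:5 wr:2>
#1 ALU src=r7,r5 dispatched  <A:1 Mu:1 Ld:1 B:1 rd:3 wr:1>
#2 MUL src=r2,r6 held:WAW  <A:1 Mu:1 Ld:1 B:1 rd:3 wr:1>
#3 BR src=- dispatched  <A:1 Mu:1 Ld:1 B:0 rd:3 wr:1>
#4 MUL src=r1,r5 dispatched  <A:1 Mu:0 Ld:1 B:0 rd:1 wr:0>
#5 ALU src=r8,r7 held:RD_PORT  <A:1 Mu:0 Ld:1 B:0 rd:1 wr:0>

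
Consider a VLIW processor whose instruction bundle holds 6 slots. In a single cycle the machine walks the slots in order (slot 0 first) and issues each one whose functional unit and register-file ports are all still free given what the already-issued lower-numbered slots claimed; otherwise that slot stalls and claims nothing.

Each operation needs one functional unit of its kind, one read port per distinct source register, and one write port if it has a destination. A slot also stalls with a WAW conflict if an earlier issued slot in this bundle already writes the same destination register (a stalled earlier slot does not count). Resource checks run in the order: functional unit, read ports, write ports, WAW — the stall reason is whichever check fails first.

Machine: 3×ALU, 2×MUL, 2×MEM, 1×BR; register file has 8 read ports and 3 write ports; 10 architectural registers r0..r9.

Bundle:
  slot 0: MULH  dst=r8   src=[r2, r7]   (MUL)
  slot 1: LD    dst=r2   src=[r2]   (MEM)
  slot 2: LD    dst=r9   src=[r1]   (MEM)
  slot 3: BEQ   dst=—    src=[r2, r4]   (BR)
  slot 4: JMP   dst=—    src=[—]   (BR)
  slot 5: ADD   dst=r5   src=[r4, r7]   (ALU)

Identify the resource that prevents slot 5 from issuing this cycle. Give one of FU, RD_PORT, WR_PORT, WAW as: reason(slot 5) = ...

reason(slot 5) = WR_PORT

[0] MUL needs rd=2 wr=1: ok; after: ALU=3 MUL=1 MEM=2 BR=1, R=6, W=2
[1] MEM needs rd=1 wr=1: ok; after: ALU=3 MUL=1 MEM=1 BR=1, R=5, W=1
[2] MEM needs rd=1 wr=1: ok; after: ALU=3 MUL=1 MEM=0 BR=1, R=4, W=0
[3] BR needs rd=2 wr=0: ok; after: ALU=3 MUL=1 MEM=0 BR=0, R=2, W=0
[4] BR needs rd=0 wr=0: FU; after: ALU=3 MUL=1 MEM=0 BR=0, R=2, W=0
[5] ALU needs rd=2 wr=1: WR_PORT; after: ALU=3 MUL=1 MEM=0 BR=0, R=2, W=0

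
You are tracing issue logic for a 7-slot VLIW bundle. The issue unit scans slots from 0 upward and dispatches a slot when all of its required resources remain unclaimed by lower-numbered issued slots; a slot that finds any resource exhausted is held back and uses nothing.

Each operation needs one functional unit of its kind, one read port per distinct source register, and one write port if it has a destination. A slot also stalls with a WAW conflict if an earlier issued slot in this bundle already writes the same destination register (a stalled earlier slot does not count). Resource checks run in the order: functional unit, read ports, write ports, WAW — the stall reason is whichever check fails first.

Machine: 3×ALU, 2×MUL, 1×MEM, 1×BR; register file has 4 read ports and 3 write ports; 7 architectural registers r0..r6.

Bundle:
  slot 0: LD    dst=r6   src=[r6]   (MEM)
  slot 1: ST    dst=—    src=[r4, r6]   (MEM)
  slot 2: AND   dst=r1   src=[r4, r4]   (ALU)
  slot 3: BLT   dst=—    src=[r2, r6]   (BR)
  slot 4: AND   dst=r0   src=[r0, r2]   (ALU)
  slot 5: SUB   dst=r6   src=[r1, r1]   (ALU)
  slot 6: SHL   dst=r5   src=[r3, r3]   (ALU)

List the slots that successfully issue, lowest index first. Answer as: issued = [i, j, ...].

issued = [0, 2, 3]

  0. MEM→r6 ⇒ go  {3A/2Mu/0Ld/1B | 3r 2w}
  1. MEM ⇒ no(FU)  {3A/2Mu/0Ld/1B | 3r 2w}
  2. ALU→r1 ⇒ go  {2A/2Mu/0Ld/1B | 2r 1w}
  3. BR ⇒ go  {2A/2Mu/0Ld/0B | 0r 1w}
  4. ALU→r0 ⇒ no(RD_PORT)  {2A/2Mu/0Ld/0B | 0r 1w}
  5. ALU→r6 ⇒ no(RD_PORT)  {2A/2Mu/0Ld/0B | 0r 1w}
  6. ALU→r5 ⇒ no(RD_PORT)  {2A/2Mu/0Ld/0B | 0r 1w}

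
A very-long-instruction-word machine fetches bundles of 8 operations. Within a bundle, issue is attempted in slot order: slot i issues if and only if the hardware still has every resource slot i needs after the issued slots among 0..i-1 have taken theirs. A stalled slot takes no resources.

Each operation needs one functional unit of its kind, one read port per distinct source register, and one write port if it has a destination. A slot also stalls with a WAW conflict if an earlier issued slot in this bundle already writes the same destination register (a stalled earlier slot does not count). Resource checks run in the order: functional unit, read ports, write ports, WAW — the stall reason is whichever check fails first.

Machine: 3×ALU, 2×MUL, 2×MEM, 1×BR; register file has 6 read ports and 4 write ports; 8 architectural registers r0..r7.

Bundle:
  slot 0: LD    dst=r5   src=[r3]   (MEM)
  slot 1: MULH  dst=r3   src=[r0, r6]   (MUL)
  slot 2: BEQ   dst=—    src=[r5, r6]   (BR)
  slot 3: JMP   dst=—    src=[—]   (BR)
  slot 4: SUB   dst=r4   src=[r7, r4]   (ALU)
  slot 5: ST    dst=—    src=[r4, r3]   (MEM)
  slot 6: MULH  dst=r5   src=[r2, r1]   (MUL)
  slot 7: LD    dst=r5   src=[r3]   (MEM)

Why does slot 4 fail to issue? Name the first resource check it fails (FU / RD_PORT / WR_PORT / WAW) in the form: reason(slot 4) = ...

slot 0 (MEM): ISSUE — free A3,Mu2,Ld1,B1 rp5 wp3
slot 1 (MUL): ISSUE — free A3,Mu1,Ld1,B1 rp3 wp2
slot 2 (BR): ISSUE — free A3,Mu1,Ld1,B0 rp1 wp2
slot 3 (BR): stall FU — free A3,Mu1,Ld1,B0 rp1 wp2
slot 4 (ALU): stall RD_PORT — free A3,Mu1,Ld1,B0 rp1 wp2
slot 5 (MEM): stall RD_PORT — free A3,Mu1,Ld1,B0 rp1 wp2
slot 6 (MUL): stall RD_PORT — free A3,Mu1,Ld1,B0 rp1 wp2
slot 7 (MEM): stall WAW — free A3,Mu1,Ld1,B0 rp1 wp2

reason(slot 4) = RD_PORT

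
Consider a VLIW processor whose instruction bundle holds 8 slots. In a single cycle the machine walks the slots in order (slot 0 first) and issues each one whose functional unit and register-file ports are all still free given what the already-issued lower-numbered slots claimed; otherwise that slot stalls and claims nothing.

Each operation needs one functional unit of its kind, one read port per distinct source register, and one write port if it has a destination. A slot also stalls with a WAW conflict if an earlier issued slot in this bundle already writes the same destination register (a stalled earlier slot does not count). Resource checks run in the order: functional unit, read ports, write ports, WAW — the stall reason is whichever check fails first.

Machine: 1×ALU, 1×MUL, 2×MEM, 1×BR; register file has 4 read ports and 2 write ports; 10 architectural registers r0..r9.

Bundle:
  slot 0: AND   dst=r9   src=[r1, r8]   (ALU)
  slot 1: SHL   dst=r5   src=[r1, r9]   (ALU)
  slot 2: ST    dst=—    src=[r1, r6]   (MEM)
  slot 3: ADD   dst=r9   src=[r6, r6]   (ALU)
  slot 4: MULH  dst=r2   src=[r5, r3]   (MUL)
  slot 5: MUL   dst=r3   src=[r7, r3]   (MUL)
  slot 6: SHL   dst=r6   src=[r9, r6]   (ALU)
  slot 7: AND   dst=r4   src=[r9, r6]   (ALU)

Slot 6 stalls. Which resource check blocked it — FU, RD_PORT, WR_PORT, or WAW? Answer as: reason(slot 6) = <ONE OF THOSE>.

#0 ALU src=r1,r8 dispatched  <A:0 Mu:1 Ld:2 B:1 rd:2 wr:1>
#1 ALU src=r1,r9 held:FU  <A:0 Mu:1 Ld:2 B:1 rd:2 wr:1>
#2 MEM src=r1,r6 dispatched  <A:0 Mu:1 Ld:1 B:1 rd:0 wr:1>
#3 ALU src=r6,r6 held:FU  <A:0 Mu:1 Ld:1 B:1 rd:0 wr:1>
#4 MUL src=r5,r3 held:RD_PORT  <A:0 Mu:1 Ld:1 B:1 rd:0 wr:1>
#5 MUL src=r7,r3 held:RD_PORT  <A:0 Mu:1 Ld:1 B:1 rd:0 wr:1>
#6 ALU src=r9,r6 held:FU  <A:0 Mu:1 Ld:1 B:1 rd:0 wr:1>
#7 ALU src=r9,r6 held:FU  <A:0 Mu:1 Ld:1 B:1 rd:0 wr:1>

reason(slot 6) = FU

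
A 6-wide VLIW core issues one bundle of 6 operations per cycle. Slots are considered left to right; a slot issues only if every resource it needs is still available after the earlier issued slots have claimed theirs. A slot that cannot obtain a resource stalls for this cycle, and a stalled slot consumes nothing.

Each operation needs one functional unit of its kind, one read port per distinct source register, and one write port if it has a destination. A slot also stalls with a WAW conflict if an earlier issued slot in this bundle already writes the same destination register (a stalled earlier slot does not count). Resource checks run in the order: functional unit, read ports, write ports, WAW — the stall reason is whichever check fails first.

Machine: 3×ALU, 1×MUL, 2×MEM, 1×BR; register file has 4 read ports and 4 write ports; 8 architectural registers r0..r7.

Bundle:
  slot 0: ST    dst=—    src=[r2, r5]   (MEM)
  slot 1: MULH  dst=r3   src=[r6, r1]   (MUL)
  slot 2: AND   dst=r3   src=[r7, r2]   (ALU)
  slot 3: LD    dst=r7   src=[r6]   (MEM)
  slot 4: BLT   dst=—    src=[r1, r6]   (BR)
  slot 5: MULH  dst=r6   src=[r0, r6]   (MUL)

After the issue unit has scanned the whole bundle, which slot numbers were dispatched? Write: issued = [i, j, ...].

(0) want 1×MEM +2rd +0wr — yes → AL3|MU1|ME1|BR1|rd2|wr4
(1) want 1×MUL +2rd +1wr — yes → AL3|MU0|ME1|BR1|rd0|wr3
(2) want 1×ALU +2rd +1wr — RD_PORT → AL3|MU0|ME1|BR1|rd0|wr3
(3) want 1×MEM +1rd +1wr — RD_PORT → AL3|MU0|ME1|BR1|rd0|wr3
(4) want 1×BR +2rd +0wr — RD_PORT → AL3|MU0|ME1|BR1|rd0|wr3
(5) want 1×MUL +2rd +1wr — FU → AL3|MU0|ME1|BR1|rd0|wr3

issued = [0, 1]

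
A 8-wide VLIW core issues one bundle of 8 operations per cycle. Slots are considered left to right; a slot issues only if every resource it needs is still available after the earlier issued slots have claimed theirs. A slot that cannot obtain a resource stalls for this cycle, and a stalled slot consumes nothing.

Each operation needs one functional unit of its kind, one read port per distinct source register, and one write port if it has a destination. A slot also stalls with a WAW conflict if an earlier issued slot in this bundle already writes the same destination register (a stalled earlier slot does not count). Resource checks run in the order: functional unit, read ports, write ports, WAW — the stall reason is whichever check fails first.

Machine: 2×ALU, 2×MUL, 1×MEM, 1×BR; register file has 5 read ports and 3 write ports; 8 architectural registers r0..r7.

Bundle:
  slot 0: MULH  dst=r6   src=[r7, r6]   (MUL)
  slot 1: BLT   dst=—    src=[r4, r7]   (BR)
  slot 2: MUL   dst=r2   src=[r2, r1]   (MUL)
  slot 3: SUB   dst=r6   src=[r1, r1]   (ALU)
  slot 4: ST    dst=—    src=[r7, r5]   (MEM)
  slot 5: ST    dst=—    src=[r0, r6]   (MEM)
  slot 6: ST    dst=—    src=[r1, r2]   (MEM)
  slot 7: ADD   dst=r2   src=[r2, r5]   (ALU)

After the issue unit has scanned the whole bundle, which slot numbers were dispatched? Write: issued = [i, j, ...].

issued = [0, 1]

  0. MUL→r6 ⇒ go  {2A/1Mu/1Ld/1B | 3r 2w}
  1. BR ⇒ go  {2A/1Mu/1Ld/0B | 1r 2w}
  2. MUL→r2 ⇒ no(RD_PORT)  {2A/1Mu/1Ld/0B | 1r 2w}
  3. ALU→r6 ⇒ no(WAW)  {2A/1Mu/1Ld/0B | 1r 2w}
  4. MEM ⇒ no(RD_PORT)  {2A/1Mu/1Ld/0B | 1r 2w}
  5. MEM ⇒ no(RD_PORT)  {2A/1Mu/1Ld/0B | 1r 2w}
  6. MEM ⇒ no(RD_PORT)  {2A/1Mu/1Ld/0B | 1r 2w}
  7. ALU→r2 ⇒ no(RD_PORT)  {2A/1Mu/1Ld/0B | 1r 2w}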